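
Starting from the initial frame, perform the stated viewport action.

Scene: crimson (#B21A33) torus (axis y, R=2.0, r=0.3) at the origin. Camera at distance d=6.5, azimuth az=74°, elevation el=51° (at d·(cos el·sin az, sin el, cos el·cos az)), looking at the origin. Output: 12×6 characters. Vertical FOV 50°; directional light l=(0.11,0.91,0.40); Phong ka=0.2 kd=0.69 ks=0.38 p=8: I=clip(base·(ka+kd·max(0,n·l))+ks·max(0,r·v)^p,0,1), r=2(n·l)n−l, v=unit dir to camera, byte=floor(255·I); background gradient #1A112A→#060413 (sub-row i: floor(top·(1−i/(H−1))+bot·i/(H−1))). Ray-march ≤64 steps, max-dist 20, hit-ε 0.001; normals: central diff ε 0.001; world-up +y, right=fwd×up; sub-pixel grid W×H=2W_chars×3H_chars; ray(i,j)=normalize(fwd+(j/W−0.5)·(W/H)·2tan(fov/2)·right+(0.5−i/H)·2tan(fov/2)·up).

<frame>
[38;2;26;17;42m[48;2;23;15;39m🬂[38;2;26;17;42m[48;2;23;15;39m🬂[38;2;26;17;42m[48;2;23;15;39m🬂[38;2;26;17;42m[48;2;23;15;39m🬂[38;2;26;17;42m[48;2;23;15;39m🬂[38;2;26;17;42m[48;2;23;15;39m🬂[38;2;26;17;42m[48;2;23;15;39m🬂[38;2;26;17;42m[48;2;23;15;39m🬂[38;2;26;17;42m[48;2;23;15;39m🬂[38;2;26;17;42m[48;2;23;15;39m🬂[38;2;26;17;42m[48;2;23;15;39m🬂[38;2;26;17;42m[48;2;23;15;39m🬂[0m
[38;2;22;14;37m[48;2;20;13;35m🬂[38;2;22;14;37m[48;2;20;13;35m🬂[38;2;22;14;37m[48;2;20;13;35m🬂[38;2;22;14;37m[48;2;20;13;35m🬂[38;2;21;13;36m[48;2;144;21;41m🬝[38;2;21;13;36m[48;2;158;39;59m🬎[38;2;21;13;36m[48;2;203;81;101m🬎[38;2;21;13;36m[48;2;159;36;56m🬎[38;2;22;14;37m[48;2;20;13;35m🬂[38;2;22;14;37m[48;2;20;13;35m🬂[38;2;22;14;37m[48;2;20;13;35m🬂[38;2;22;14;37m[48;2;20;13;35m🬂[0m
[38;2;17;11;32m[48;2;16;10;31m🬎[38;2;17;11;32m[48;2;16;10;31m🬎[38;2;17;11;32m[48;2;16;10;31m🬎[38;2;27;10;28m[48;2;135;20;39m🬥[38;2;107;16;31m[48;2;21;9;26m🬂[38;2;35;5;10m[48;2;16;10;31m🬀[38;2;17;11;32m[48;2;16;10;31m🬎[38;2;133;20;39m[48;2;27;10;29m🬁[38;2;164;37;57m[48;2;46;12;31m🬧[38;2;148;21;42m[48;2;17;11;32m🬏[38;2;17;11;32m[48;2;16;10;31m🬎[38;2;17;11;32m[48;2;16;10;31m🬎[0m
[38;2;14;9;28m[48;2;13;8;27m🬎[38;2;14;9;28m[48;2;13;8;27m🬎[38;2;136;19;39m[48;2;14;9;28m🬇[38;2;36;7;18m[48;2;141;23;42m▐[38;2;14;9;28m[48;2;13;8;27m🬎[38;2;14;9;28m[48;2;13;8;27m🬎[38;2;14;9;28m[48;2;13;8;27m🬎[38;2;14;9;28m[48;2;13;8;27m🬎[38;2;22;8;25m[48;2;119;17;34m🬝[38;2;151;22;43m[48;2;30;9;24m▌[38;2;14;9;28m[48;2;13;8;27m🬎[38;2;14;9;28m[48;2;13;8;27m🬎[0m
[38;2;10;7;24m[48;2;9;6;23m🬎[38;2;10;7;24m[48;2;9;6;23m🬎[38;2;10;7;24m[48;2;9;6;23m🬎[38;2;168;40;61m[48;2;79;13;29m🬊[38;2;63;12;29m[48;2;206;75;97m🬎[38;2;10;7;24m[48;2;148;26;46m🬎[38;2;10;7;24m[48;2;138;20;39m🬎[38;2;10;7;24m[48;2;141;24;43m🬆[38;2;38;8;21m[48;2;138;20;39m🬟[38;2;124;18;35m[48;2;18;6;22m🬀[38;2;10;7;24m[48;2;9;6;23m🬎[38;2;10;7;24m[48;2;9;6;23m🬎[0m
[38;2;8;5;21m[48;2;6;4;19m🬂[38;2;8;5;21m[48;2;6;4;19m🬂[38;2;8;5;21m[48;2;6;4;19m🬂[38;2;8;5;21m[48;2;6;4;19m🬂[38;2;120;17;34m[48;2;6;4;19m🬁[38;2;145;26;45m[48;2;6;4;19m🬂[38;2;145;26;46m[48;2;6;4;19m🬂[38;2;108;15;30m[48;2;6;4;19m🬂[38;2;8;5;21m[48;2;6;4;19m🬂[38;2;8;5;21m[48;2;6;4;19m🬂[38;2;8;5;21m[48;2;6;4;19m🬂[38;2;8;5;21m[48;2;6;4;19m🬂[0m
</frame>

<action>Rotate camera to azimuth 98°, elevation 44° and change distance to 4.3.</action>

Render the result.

<frame>
[38;2;26;17;42m[48;2;23;15;39m🬂[38;2;26;17;42m[48;2;23;15;39m🬂[38;2;26;17;42m[48;2;23;15;39m🬂[38;2;26;17;42m[48;2;23;15;39m🬂[38;2;26;17;42m[48;2;23;15;39m🬂[38;2;26;17;42m[48;2;23;15;39m🬂[38;2;26;17;42m[48;2;23;15;39m🬂[38;2;26;17;42m[48;2;23;15;39m🬂[38;2;26;17;42m[48;2;23;15;39m🬂[38;2;26;17;42m[48;2;23;15;39m🬂[38;2;26;17;42m[48;2;23;15;39m🬂[38;2;26;17;42m[48;2;23;15;39m🬂[0m
[38;2;22;14;37m[48;2;20;13;35m🬂[38;2;22;14;37m[48;2;20;13;35m🬂[38;2;22;14;37m[48;2;20;13;35m🬂[38;2;21;13;36m[48;2;122;20;37m🬎[38;2;41;11;27m[48;2;147;27;47m🬰[38;2;28;9;23m[48;2;140;36;53m🬰[38;2;166;58;76m[48;2;29;9;23m🬋[38;2;51;12;29m[48;2;199;75;95m🬰[38;2;70;18;40m[48;2;233;106;127m🬝[38;2;157;25;47m[48;2;21;13;36m🬏[38;2;22;14;37m[48;2;20;13;35m🬂[38;2;22;14;37m[48;2;20;13;35m🬂[0m
[38;2;17;11;32m[48;2;16;10;31m🬎[38;2;17;11;32m[48;2;147;22;42m🬆[38;2;126;18;36m[48;2;51;7;14m🬆[38;2;66;9;19m[48;2;23;8;22m🬀[38;2;35;5;10m[48;2;16;10;31m🬀[38;2;17;11;32m[48;2;16;10;31m🬎[38;2;17;11;32m[48;2;16;10;31m🬎[38;2;17;11;32m[48;2;16;10;31m🬎[38;2;93;13;26m[48;2;20;9;27m🬁[38;2;155;33;53m[48;2;53;10;24m🬊[38;2;18;12;33m[48;2;150;24;45m🬁[38;2;107;15;30m[48;2;17;11;32m🬏[0m
[38;2;14;9;28m[48;2;150;21;43m🬕[38;2;102;14;29m[48;2;155;30;50m▐[38;2;35;5;10m[48;2;14;9;28m▌[38;2;14;9;28m[48;2;13;8;27m🬎[38;2;14;9;28m[48;2;13;8;27m🬎[38;2;14;9;28m[48;2;13;8;27m🬎[38;2;14;9;28m[48;2;13;8;27m🬎[38;2;14;9;28m[48;2;13;8;27m🬎[38;2;14;9;28m[48;2;13;8;27m🬎[38;2;14;9;28m[48;2;13;8;27m🬎[38;2;154;22;44m[48;2;105;14;30m▐[38;2;44;10;25m[48;2;134;19;38m🬉[0m
[38;2;147;21;41m[48;2;9;6;23m🬉[38;2;141;24;43m[48;2;180;50;71m🬘[38;2;23;7;20m[48;2;110;16;31m🬊[38;2;10;7;24m[48;2;9;6;23m🬎[38;2;10;7;24m[48;2;9;6;23m🬎[38;2;10;7;24m[48;2;9;6;23m🬎[38;2;10;7;24m[48;2;9;6;23m🬎[38;2;10;7;24m[48;2;9;6;23m🬎[38;2;10;7;24m[48;2;9;6;23m🬎[38;2;10;6;24m[48;2;138;20;39m🬝[38;2;123;18;35m[48;2;148;21;42m🬀[38;2;122;17;34m[48;2;43;8;22m🬕[0m
[38;2;8;5;21m[48;2;6;4;19m🬂[38;2;157;32;53m[48;2;67;10;24m🬊[38;2;208;79;100m[48;2;149;29;49m🬌[38;2;98;14;28m[48;2;212;85;106m🬊[38;2;40;8;24m[48;2;154;36;56m🬊[38;2;7;4;20m[48;2;143;22;42m🬎[38;2;7;4;20m[48;2;142;21;40m🬎[38;2;7;4;20m[48;2;139;21;41m🬆[38;2;8;5;21m[48;2;135;22;40m🬀[38;2;144;21;41m[48;2;122;17;35m🬝[38;2;119;17;34m[48;2;48;7;13m🬝[38;2;89;13;25m[48;2;12;4;17m🬀[0m
</frame>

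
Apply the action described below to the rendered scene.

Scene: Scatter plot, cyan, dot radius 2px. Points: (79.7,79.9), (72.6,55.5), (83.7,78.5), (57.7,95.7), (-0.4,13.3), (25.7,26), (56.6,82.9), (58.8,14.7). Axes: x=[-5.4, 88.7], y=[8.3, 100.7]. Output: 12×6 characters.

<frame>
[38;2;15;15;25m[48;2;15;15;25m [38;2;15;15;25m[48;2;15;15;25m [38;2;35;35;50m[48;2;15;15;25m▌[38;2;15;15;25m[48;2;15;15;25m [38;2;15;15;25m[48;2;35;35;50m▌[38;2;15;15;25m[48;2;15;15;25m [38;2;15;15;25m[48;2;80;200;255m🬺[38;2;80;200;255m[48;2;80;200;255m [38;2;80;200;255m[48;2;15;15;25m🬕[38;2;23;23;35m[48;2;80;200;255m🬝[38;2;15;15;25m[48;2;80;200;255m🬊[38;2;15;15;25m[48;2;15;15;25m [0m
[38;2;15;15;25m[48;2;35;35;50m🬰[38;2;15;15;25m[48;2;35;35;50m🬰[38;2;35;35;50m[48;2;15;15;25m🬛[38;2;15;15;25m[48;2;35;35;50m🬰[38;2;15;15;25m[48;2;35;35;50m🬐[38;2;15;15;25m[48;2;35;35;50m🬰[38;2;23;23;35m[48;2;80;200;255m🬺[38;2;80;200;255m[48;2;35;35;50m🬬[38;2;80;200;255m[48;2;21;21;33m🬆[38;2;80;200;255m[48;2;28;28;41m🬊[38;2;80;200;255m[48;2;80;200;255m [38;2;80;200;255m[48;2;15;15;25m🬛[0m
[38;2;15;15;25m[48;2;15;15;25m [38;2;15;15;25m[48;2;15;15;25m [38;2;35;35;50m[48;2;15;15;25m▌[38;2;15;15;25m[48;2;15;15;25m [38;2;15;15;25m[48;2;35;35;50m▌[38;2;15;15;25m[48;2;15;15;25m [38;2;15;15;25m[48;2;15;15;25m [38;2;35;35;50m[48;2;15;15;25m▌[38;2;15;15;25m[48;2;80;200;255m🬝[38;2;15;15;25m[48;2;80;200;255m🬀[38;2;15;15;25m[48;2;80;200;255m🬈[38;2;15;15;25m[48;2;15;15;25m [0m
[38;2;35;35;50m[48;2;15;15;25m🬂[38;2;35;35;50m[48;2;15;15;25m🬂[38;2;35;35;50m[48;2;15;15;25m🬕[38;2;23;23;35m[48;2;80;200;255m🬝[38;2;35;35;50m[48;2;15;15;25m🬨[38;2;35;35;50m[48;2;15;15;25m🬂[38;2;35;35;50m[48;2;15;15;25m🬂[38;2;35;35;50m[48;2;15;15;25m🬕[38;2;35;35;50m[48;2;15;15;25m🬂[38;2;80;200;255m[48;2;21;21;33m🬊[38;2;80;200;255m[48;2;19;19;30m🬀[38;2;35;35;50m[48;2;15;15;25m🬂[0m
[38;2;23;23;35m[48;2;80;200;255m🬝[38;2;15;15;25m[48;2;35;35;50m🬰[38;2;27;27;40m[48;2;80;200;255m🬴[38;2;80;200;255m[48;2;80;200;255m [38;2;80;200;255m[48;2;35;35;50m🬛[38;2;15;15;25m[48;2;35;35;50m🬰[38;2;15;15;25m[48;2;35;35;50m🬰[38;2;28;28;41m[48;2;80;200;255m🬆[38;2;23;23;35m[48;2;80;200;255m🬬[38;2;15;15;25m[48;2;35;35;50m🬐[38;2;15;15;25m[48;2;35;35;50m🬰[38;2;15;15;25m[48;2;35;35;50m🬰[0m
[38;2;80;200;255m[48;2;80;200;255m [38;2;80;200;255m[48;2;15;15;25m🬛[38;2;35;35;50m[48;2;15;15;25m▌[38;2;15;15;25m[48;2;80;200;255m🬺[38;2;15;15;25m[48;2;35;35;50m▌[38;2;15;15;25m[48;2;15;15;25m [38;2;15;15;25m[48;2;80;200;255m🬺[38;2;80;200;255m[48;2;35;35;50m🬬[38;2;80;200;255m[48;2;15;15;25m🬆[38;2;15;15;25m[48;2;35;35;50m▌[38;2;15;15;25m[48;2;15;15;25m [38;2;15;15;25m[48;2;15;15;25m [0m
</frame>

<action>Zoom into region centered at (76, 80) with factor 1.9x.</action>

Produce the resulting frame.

<frame>
[38;2;15;15;25m[48;2;15;15;25m [38;2;15;15;25m[48;2;80;200;255m🬆[38;2;23;23;35m[48;2;80;200;255m🬬[38;2;15;15;25m[48;2;15;15;25m [38;2;15;15;25m[48;2;35;35;50m▌[38;2;15;15;25m[48;2;15;15;25m [38;2;15;15;25m[48;2;15;15;25m [38;2;35;35;50m[48;2;15;15;25m▌[38;2;15;15;25m[48;2;15;15;25m [38;2;15;15;25m[48;2;35;35;50m▌[38;2;15;15;25m[48;2;15;15;25m [38;2;15;15;25m[48;2;15;15;25m [0m
[38;2;23;23;35m[48;2;80;200;255m🬺[38;2;80;200;255m[48;2;80;200;255m [38;2;80;200;255m[48;2;28;28;41m🬆[38;2;15;15;25m[48;2;35;35;50m🬰[38;2;15;15;25m[48;2;35;35;50m🬐[38;2;15;15;25m[48;2;35;35;50m🬰[38;2;15;15;25m[48;2;35;35;50m🬰[38;2;35;35;50m[48;2;15;15;25m🬛[38;2;15;15;25m[48;2;35;35;50m🬰[38;2;15;15;25m[48;2;35;35;50m🬐[38;2;15;15;25m[48;2;35;35;50m🬰[38;2;15;15;25m[48;2;35;35;50m🬰[0m
[38;2;15;15;25m[48;2;80;200;255m🬐[38;2;80;200;255m[48;2;80;200;255m [38;2;23;23;35m[48;2;80;200;255m🬸[38;2;15;15;25m[48;2;15;15;25m [38;2;15;15;25m[48;2;35;35;50m▌[38;2;15;15;25m[48;2;80;200;255m🬝[38;2;15;15;25m[48;2;80;200;255m🬀[38;2;25;25;37m[48;2;80;200;255m🬂[38;2;15;15;25m[48;2;80;200;255m🬬[38;2;15;15;25m[48;2;35;35;50m▌[38;2;15;15;25m[48;2;15;15;25m [38;2;15;15;25m[48;2;15;15;25m [0m
[38;2;35;35;50m[48;2;15;15;25m🬂[38;2;80;200;255m[48;2;19;19;30m🬀[38;2;35;35;50m[48;2;15;15;25m🬕[38;2;35;35;50m[48;2;15;15;25m🬂[38;2;35;35;50m[48;2;15;15;25m🬨[38;2;35;35;50m[48;2;15;15;25m🬂[38;2;80;200;255m[48;2;15;15;25m🬊[38;2;80;200;255m[48;2;35;35;50m🬬[38;2;80;200;255m[48;2;15;15;25m🬆[38;2;35;35;50m[48;2;15;15;25m🬨[38;2;35;35;50m[48;2;15;15;25m🬂[38;2;35;35;50m[48;2;15;15;25m🬂[0m
[38;2;15;15;25m[48;2;35;35;50m🬰[38;2;15;15;25m[48;2;35;35;50m🬰[38;2;35;35;50m[48;2;15;15;25m🬛[38;2;15;15;25m[48;2;35;35;50m🬰[38;2;15;15;25m[48;2;35;35;50m🬐[38;2;15;15;25m[48;2;35;35;50m🬰[38;2;15;15;25m[48;2;35;35;50m🬰[38;2;35;35;50m[48;2;15;15;25m🬛[38;2;15;15;25m[48;2;35;35;50m🬰[38;2;15;15;25m[48;2;35;35;50m🬐[38;2;15;15;25m[48;2;35;35;50m🬰[38;2;15;15;25m[48;2;35;35;50m🬰[0m
[38;2;15;15;25m[48;2;15;15;25m [38;2;15;15;25m[48;2;15;15;25m [38;2;35;35;50m[48;2;15;15;25m▌[38;2;15;15;25m[48;2;80;200;255m🬝[38;2;15;15;25m[48;2;80;200;255m🬀[38;2;15;15;25m[48;2;80;200;255m🬊[38;2;15;15;25m[48;2;15;15;25m [38;2;35;35;50m[48;2;15;15;25m▌[38;2;15;15;25m[48;2;15;15;25m [38;2;15;15;25m[48;2;35;35;50m▌[38;2;15;15;25m[48;2;15;15;25m [38;2;15;15;25m[48;2;15;15;25m [0m
</frame>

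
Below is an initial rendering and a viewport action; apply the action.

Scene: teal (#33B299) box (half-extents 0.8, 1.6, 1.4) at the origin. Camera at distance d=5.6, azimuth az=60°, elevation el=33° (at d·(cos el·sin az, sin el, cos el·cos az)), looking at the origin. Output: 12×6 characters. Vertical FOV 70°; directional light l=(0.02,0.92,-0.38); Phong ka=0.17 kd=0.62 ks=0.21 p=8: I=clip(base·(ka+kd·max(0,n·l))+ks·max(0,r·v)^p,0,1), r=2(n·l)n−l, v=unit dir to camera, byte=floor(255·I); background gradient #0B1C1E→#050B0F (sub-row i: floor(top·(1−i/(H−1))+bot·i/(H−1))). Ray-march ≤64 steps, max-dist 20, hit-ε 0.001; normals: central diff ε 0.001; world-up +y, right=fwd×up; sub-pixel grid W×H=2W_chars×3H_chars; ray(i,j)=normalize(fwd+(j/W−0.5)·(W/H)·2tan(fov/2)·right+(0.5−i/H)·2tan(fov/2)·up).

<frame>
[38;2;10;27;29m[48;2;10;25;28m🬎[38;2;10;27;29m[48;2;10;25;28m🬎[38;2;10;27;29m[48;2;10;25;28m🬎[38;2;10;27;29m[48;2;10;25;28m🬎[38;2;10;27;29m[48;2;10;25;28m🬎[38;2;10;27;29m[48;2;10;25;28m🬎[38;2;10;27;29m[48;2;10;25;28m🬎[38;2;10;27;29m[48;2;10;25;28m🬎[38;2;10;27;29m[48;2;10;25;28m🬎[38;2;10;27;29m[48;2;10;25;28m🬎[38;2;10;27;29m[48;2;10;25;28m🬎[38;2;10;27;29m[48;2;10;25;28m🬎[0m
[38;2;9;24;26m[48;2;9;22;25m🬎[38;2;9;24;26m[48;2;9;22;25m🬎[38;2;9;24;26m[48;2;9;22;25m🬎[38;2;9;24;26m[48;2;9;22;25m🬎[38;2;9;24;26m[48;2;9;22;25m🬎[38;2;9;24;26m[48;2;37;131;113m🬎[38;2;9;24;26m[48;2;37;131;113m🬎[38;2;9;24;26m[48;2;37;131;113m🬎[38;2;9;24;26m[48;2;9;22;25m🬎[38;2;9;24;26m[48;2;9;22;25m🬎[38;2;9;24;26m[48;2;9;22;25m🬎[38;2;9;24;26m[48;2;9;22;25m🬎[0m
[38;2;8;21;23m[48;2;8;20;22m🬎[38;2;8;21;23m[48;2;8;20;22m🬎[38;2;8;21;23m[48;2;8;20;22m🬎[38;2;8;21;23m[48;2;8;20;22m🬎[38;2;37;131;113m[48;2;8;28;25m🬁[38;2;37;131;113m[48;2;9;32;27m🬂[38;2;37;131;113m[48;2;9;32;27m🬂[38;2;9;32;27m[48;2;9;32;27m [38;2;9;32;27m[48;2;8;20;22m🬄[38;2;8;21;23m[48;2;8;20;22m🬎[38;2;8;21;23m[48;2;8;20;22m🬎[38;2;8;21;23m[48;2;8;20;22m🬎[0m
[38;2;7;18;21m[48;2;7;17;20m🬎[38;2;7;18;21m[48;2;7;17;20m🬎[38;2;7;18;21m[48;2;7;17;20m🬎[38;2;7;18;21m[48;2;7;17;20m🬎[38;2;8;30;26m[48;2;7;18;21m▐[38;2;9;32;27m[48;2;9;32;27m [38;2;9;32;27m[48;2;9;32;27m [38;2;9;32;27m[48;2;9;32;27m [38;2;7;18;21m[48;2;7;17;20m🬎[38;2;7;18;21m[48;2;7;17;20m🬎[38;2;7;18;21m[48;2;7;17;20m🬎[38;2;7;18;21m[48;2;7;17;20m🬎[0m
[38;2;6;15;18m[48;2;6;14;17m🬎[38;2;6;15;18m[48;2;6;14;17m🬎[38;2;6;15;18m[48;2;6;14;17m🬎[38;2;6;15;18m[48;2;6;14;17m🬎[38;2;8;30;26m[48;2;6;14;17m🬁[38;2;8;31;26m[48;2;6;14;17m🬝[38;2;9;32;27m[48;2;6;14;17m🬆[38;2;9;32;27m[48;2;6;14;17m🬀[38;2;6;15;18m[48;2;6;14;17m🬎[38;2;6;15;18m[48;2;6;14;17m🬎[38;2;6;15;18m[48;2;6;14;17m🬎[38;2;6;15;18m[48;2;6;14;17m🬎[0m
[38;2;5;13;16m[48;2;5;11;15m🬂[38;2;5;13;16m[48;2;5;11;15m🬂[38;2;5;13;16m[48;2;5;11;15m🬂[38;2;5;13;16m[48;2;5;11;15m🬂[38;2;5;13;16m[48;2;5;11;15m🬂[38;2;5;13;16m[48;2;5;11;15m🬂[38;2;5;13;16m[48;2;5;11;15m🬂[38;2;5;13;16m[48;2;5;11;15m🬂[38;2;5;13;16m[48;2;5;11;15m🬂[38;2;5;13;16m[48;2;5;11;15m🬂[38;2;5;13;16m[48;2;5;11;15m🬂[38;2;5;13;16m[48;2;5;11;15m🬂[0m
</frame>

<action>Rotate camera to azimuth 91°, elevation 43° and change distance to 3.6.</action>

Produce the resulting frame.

<frame>
[38;2;10;27;29m[48;2;10;25;28m🬎[38;2;10;27;29m[48;2;10;25;28m🬎[38;2;10;27;29m[48;2;10;25;28m🬎[38;2;10;27;29m[48;2;37;131;113m🬝[38;2;10;27;29m[48;2;37;131;113m🬎[38;2;10;27;29m[48;2;37;131;113m🬎[38;2;10;27;29m[48;2;37;131;113m🬎[38;2;10;27;29m[48;2;37;131;113m🬎[38;2;10;27;29m[48;2;37;131;113m🬎[38;2;37;131;113m[48;2;10;27;29m🬏[38;2;10;27;29m[48;2;10;25;28m🬎[38;2;10;27;29m[48;2;10;25;28m🬎[0m
[38;2;9;24;26m[48;2;9;22;25m🬎[38;2;9;24;26m[48;2;9;32;27m🬝[38;2;9;29;27m[48;2;37;131;113m🬮[38;2;37;131;113m[48;2;9;32;27m🬎[38;2;37;131;113m[48;2;9;32;27m🬎[38;2;37;131;113m[48;2;9;32;27m🬎[38;2;37;131;113m[48;2;9;32;27m🬎[38;2;37;131;113m[48;2;9;32;27m🬎[38;2;37;131;113m[48;2;9;32;27m🬎[38;2;37;131;113m[48;2;9;32;27m🬎[38;2;37;131;113m[48;2;9;27;26m🬃[38;2;9;24;26m[48;2;9;22;25m🬎[0m
[38;2;8;21;23m[48;2;8;20;22m🬎[38;2;8;21;23m[48;2;8;20;22m🬎[38;2;9;32;27m[48;2;8;20;22m🬬[38;2;9;32;27m[48;2;9;32;27m [38;2;9;32;27m[48;2;9;32;27m [38;2;9;32;27m[48;2;9;32;27m [38;2;9;32;27m[48;2;9;32;27m [38;2;9;32;27m[48;2;9;32;27m [38;2;9;32;27m[48;2;9;32;27m [38;2;9;32;27m[48;2;9;32;27m [38;2;9;32;27m[48;2;8;20;22m🬄[38;2;8;21;23m[48;2;8;20;22m🬎[0m
[38;2;7;18;21m[48;2;7;17;20m🬎[38;2;7;18;21m[48;2;7;17;20m🬎[38;2;9;32;27m[48;2;7;17;20m🬁[38;2;9;32;27m[48;2;9;32;27m [38;2;9;32;27m[48;2;9;32;27m [38;2;9;32;27m[48;2;9;32;27m [38;2;9;32;27m[48;2;9;32;27m [38;2;9;32;27m[48;2;9;32;27m [38;2;9;32;27m[48;2;9;32;27m [38;2;9;32;27m[48;2;7;17;20m🬕[38;2;7;18;21m[48;2;7;17;20m🬎[38;2;7;18;21m[48;2;7;17;20m🬎[0m
[38;2;6;15;18m[48;2;6;14;17m🬎[38;2;6;15;18m[48;2;6;14;17m🬎[38;2;6;15;18m[48;2;6;14;17m🬎[38;2;9;32;27m[48;2;6;14;17m🬉[38;2;9;32;27m[48;2;9;32;27m [38;2;9;32;27m[48;2;9;32;27m [38;2;9;32;27m[48;2;9;32;27m [38;2;9;32;27m[48;2;9;32;27m [38;2;9;32;27m[48;2;6;14;17m🬝[38;2;6;15;18m[48;2;6;14;17m🬎[38;2;6;15;18m[48;2;6;14;17m🬎[38;2;6;15;18m[48;2;6;14;17m🬎[0m
[38;2;5;13;16m[48;2;5;11;15m🬂[38;2;5;13;16m[48;2;5;11;15m🬂[38;2;5;13;16m[48;2;5;11;15m🬂[38;2;5;13;16m[48;2;5;11;15m🬂[38;2;5;13;16m[48;2;5;11;15m🬂[38;2;5;13;16m[48;2;5;11;15m🬂[38;2;5;13;16m[48;2;5;11;15m🬂[38;2;5;13;16m[48;2;5;11;15m🬂[38;2;5;13;16m[48;2;5;11;15m🬂[38;2;5;13;16m[48;2;5;11;15m🬂[38;2;5;13;16m[48;2;5;11;15m🬂[38;2;5;13;16m[48;2;5;11;15m🬂[0m
</frame>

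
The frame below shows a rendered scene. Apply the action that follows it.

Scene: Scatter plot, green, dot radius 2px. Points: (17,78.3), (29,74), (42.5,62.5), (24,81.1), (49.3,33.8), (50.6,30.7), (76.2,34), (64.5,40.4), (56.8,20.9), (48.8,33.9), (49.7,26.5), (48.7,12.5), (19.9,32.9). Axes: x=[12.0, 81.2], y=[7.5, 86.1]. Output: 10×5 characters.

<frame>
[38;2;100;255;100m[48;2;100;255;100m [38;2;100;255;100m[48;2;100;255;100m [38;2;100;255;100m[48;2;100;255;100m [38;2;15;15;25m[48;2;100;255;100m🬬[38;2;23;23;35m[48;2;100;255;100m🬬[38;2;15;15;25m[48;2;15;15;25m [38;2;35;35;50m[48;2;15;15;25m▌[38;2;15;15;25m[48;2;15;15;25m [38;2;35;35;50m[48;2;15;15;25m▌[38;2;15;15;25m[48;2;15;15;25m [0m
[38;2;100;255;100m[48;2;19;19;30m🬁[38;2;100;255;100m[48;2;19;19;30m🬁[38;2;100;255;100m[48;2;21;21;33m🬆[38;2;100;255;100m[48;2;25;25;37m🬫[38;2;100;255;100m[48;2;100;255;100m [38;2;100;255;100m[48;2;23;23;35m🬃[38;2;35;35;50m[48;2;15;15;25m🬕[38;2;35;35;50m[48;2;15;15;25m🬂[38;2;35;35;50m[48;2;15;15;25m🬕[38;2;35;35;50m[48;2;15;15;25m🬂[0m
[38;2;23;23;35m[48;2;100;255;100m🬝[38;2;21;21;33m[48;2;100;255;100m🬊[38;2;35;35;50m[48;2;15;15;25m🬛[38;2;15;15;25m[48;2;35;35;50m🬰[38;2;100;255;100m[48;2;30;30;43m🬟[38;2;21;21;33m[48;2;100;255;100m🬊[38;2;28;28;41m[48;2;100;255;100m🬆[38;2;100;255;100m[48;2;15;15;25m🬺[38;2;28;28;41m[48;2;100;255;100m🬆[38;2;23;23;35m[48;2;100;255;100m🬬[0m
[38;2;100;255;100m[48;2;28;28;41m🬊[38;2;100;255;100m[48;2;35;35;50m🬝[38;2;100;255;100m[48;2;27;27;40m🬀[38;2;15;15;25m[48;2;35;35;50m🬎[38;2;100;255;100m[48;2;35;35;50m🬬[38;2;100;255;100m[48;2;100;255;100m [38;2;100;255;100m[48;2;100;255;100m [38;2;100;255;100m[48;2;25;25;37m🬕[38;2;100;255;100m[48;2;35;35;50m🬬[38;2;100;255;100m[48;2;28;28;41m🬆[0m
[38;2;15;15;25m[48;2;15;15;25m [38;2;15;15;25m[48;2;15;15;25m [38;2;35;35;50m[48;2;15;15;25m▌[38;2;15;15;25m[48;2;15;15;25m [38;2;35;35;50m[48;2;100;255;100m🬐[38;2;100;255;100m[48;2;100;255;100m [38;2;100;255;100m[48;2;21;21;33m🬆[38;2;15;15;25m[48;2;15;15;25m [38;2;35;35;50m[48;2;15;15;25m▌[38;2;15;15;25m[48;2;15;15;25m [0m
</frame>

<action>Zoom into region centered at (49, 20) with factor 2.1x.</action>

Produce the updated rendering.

<frame>
[38;2;15;15;25m[48;2;15;15;25m [38;2;15;15;25m[48;2;15;15;25m [38;2;35;35;50m[48;2;15;15;25m▌[38;2;15;15;25m[48;2;100;255;100m🬴[38;2;100;255;100m[48;2;100;255;100m [38;2;100;255;100m[48;2;15;15;25m🬺[38;2;23;23;35m[48;2;100;255;100m🬬[38;2;15;15;25m[48;2;15;15;25m [38;2;100;255;100m[48;2;28;28;41m🬊[38;2;100;255;100m[48;2;15;15;25m🬝[0m
[38;2;35;35;50m[48;2;15;15;25m🬂[38;2;35;35;50m[48;2;15;15;25m🬂[38;2;35;35;50m[48;2;15;15;25m🬕[38;2;23;23;35m[48;2;100;255;100m🬴[38;2;100;255;100m[48;2;100;255;100m [38;2;100;255;100m[48;2;15;15;25m🬝[38;2;35;35;50m[48;2;100;255;100m🬆[38;2;23;23;35m[48;2;100;255;100m🬬[38;2;35;35;50m[48;2;15;15;25m🬕[38;2;35;35;50m[48;2;15;15;25m🬂[0m
[38;2;15;15;25m[48;2;35;35;50m🬰[38;2;15;15;25m[48;2;35;35;50m🬰[38;2;35;35;50m[48;2;15;15;25m🬛[38;2;15;15;25m[48;2;35;35;50m🬰[38;2;35;35;50m[48;2;100;255;100m🬄[38;2;25;25;37m[48;2;100;255;100m🬪[38;2;100;255;100m[48;2;35;35;50m🬬[38;2;100;255;100m[48;2;21;21;33m🬆[38;2;35;35;50m[48;2;15;15;25m🬛[38;2;15;15;25m[48;2;35;35;50m🬰[0m
[38;2;15;15;25m[48;2;35;35;50m🬎[38;2;15;15;25m[48;2;35;35;50m🬎[38;2;35;35;50m[48;2;15;15;25m🬲[38;2;23;23;35m[48;2;100;255;100m🬺[38;2;100;255;100m[48;2;35;35;50m🬬[38;2;100;255;100m[48;2;28;28;41m🬆[38;2;35;35;50m[48;2;15;15;25m🬲[38;2;15;15;25m[48;2;35;35;50m🬎[38;2;35;35;50m[48;2;15;15;25m🬲[38;2;15;15;25m[48;2;35;35;50m🬎[0m
[38;2;15;15;25m[48;2;15;15;25m [38;2;15;15;25m[48;2;15;15;25m [38;2;35;35;50m[48;2;15;15;25m▌[38;2;15;15;25m[48;2;15;15;25m [38;2;35;35;50m[48;2;15;15;25m▌[38;2;15;15;25m[48;2;15;15;25m [38;2;35;35;50m[48;2;15;15;25m▌[38;2;15;15;25m[48;2;15;15;25m [38;2;35;35;50m[48;2;15;15;25m▌[38;2;15;15;25m[48;2;15;15;25m [0m
</frame>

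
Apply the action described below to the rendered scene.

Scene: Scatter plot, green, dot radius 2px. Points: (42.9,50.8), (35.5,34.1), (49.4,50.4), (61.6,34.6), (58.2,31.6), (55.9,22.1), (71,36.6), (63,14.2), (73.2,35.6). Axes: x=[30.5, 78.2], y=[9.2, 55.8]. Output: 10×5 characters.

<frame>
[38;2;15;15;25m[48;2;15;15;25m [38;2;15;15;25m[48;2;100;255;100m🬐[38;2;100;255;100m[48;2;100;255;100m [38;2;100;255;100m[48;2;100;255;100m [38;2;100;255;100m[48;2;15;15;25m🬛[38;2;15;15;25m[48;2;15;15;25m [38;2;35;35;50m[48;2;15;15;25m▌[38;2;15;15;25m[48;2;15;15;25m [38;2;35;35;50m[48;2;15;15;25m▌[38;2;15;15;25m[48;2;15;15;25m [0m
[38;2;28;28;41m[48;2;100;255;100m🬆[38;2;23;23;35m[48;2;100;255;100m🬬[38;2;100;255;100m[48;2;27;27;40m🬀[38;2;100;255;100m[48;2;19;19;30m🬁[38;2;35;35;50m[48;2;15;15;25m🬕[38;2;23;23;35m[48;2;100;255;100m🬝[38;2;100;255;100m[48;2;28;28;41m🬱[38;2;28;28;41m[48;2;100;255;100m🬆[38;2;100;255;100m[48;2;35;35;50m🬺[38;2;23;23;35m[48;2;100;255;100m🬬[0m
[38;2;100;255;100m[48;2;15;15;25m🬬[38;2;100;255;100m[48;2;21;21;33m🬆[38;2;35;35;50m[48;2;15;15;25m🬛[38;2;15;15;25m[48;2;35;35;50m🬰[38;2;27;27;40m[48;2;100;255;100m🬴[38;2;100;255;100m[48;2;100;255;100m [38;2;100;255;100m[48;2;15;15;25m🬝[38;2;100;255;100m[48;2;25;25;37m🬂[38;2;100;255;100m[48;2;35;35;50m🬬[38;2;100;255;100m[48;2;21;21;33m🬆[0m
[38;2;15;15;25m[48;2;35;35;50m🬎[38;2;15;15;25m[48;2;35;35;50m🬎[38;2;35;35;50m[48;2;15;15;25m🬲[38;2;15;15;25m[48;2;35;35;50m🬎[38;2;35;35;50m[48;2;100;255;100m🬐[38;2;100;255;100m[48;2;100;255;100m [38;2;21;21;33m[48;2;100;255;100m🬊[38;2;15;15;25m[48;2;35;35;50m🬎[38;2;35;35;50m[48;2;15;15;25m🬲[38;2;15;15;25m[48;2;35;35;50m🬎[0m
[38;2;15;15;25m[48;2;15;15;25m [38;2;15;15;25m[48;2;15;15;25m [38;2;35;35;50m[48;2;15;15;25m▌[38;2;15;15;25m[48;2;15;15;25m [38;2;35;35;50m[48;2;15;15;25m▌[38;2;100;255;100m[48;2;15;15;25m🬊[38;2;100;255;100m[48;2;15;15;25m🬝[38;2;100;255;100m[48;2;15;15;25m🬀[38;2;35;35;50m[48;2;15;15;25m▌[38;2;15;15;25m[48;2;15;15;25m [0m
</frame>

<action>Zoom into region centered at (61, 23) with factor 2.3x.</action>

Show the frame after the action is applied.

<frame>
[38;2;15;15;25m[48;2;15;15;25m [38;2;15;15;25m[48;2;15;15;25m [38;2;35;35;50m[48;2;100;255;100m🬐[38;2;100;255;100m[48;2;100;255;100m [38;2;23;23;35m[48;2;100;255;100m🬸[38;2;15;15;25m[48;2;15;15;25m [38;2;35;35;50m[48;2;15;15;25m▌[38;2;15;15;25m[48;2;15;15;25m [38;2;35;35;50m[48;2;15;15;25m▌[38;2;15;15;25m[48;2;15;15;25m [0m
[38;2;35;35;50m[48;2;15;15;25m🬂[38;2;35;35;50m[48;2;15;15;25m🬂[38;2;27;27;40m[48;2;100;255;100m🬬[38;2;100;255;100m[48;2;19;19;30m🬀[38;2;35;35;50m[48;2;15;15;25m🬕[38;2;35;35;50m[48;2;15;15;25m🬂[38;2;35;35;50m[48;2;15;15;25m🬕[38;2;35;35;50m[48;2;15;15;25m🬂[38;2;35;35;50m[48;2;15;15;25m🬕[38;2;35;35;50m[48;2;15;15;25m🬂[0m
[38;2;15;15;25m[48;2;35;35;50m🬰[38;2;15;15;25m[48;2;100;255;100m🬐[38;2;100;255;100m[48;2;100;255;100m [38;2;19;19;30m[48;2;100;255;100m🬸[38;2;35;35;50m[48;2;15;15;25m🬛[38;2;15;15;25m[48;2;35;35;50m🬰[38;2;35;35;50m[48;2;15;15;25m🬛[38;2;15;15;25m[48;2;35;35;50m🬰[38;2;35;35;50m[48;2;15;15;25m🬛[38;2;15;15;25m[48;2;35;35;50m🬰[0m
[38;2;15;15;25m[48;2;35;35;50m🬎[38;2;15;15;25m[48;2;35;35;50m🬎[38;2;100;255;100m[48;2;27;27;40m🬀[38;2;15;15;25m[48;2;35;35;50m🬎[38;2;35;35;50m[48;2;15;15;25m🬲[38;2;19;19;30m[48;2;100;255;100m🬝[38;2;35;35;50m[48;2;15;15;25m🬲[38;2;15;15;25m[48;2;35;35;50m🬎[38;2;35;35;50m[48;2;15;15;25m🬲[38;2;15;15;25m[48;2;35;35;50m🬎[0m
[38;2;15;15;25m[48;2;15;15;25m [38;2;15;15;25m[48;2;15;15;25m [38;2;35;35;50m[48;2;15;15;25m▌[38;2;15;15;25m[48;2;15;15;25m [38;2;27;27;40m[48;2;100;255;100m🬴[38;2;100;255;100m[48;2;100;255;100m [38;2;100;255;100m[48;2;15;15;25m🬛[38;2;15;15;25m[48;2;15;15;25m [38;2;35;35;50m[48;2;15;15;25m▌[38;2;15;15;25m[48;2;15;15;25m [0m
</frame>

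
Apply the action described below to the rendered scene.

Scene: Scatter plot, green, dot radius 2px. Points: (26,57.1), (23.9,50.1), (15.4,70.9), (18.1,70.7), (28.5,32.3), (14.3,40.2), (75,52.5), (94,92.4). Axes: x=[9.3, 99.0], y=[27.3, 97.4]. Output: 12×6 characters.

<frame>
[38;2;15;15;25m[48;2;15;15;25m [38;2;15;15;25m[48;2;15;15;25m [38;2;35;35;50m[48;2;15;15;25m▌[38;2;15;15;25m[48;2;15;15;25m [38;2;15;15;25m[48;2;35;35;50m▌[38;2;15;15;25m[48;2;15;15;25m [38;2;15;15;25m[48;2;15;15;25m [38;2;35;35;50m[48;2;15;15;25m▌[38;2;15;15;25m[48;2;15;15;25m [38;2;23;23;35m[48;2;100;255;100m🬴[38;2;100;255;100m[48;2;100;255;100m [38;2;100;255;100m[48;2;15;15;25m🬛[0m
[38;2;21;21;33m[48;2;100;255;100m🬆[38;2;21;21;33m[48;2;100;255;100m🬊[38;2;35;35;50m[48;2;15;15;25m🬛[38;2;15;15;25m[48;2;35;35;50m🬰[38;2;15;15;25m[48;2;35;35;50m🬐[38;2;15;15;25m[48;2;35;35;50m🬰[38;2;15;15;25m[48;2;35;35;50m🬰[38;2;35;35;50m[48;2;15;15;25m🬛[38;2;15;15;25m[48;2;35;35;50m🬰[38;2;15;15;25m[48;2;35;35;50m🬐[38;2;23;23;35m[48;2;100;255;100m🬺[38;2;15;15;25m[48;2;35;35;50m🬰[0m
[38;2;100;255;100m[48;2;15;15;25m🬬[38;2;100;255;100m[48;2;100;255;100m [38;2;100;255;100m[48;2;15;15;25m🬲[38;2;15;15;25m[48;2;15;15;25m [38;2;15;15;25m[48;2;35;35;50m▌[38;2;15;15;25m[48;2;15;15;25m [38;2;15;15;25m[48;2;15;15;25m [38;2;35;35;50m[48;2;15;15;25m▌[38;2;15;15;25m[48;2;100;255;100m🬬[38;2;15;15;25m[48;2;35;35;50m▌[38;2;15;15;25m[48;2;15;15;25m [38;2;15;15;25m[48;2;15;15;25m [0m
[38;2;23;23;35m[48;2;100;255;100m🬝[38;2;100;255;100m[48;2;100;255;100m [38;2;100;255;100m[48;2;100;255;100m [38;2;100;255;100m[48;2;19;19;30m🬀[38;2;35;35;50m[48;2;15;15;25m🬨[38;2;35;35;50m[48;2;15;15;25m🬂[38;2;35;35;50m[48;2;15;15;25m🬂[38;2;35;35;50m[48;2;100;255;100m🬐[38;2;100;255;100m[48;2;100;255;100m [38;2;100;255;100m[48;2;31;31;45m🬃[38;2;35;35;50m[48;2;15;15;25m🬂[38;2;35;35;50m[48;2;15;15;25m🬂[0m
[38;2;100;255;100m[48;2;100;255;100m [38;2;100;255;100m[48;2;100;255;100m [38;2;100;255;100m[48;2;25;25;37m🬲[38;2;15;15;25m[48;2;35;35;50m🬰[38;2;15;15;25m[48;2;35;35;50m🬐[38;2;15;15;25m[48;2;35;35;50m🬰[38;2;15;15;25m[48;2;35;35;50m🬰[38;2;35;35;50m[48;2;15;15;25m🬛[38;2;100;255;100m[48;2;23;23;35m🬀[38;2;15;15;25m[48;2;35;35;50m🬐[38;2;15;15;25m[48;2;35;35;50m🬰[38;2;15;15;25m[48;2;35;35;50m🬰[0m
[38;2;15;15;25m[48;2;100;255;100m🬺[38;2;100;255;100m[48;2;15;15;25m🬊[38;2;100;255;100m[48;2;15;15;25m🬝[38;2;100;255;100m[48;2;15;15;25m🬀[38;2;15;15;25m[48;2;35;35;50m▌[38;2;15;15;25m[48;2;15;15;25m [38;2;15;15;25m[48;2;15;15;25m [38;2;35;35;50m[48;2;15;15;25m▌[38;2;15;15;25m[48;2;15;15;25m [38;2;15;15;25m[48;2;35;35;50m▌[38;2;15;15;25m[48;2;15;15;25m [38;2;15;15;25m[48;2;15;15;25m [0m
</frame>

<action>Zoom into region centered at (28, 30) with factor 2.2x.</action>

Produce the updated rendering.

<frame>
[38;2;15;15;25m[48;2;15;15;25m [38;2;15;15;25m[48;2;100;255;100m🬆[38;2;23;23;35m[48;2;100;255;100m🬬[38;2;15;15;25m[48;2;15;15;25m [38;2;15;15;25m[48;2;35;35;50m▌[38;2;15;15;25m[48;2;15;15;25m [38;2;15;15;25m[48;2;15;15;25m [38;2;35;35;50m[48;2;15;15;25m▌[38;2;15;15;25m[48;2;15;15;25m [38;2;15;15;25m[48;2;35;35;50m▌[38;2;15;15;25m[48;2;15;15;25m [38;2;15;15;25m[48;2;15;15;25m [0m
[38;2;23;23;35m[48;2;100;255;100m🬺[38;2;100;255;100m[48;2;15;15;25m🬬[38;2;100;255;100m[48;2;28;28;41m🬆[38;2;15;15;25m[48;2;35;35;50m🬰[38;2;15;15;25m[48;2;35;35;50m🬐[38;2;23;23;35m[48;2;100;255;100m🬝[38;2;15;15;25m[48;2;35;35;50m🬰[38;2;35;35;50m[48;2;15;15;25m🬛[38;2;15;15;25m[48;2;35;35;50m🬰[38;2;15;15;25m[48;2;35;35;50m🬐[38;2;15;15;25m[48;2;35;35;50m🬰[38;2;15;15;25m[48;2;35;35;50m🬰[0m
[38;2;15;15;25m[48;2;15;15;25m [38;2;15;15;25m[48;2;15;15;25m [38;2;35;35;50m[48;2;15;15;25m▌[38;2;15;15;25m[48;2;15;15;25m [38;2;23;23;35m[48;2;100;255;100m🬴[38;2;100;255;100m[48;2;100;255;100m [38;2;100;255;100m[48;2;15;15;25m🬛[38;2;35;35;50m[48;2;15;15;25m▌[38;2;15;15;25m[48;2;15;15;25m [38;2;15;15;25m[48;2;35;35;50m▌[38;2;15;15;25m[48;2;15;15;25m [38;2;15;15;25m[48;2;15;15;25m [0m
[38;2;35;35;50m[48;2;15;15;25m🬂[38;2;35;35;50m[48;2;15;15;25m🬂[38;2;35;35;50m[48;2;15;15;25m🬕[38;2;35;35;50m[48;2;15;15;25m🬂[38;2;35;35;50m[48;2;15;15;25m🬨[38;2;100;255;100m[48;2;19;19;30m🬁[38;2;35;35;50m[48;2;15;15;25m🬂[38;2;35;35;50m[48;2;15;15;25m🬕[38;2;35;35;50m[48;2;15;15;25m🬂[38;2;35;35;50m[48;2;15;15;25m🬨[38;2;35;35;50m[48;2;15;15;25m🬂[38;2;35;35;50m[48;2;15;15;25m🬂[0m
[38;2;15;15;25m[48;2;35;35;50m🬰[38;2;15;15;25m[48;2;35;35;50m🬰[38;2;35;35;50m[48;2;15;15;25m🬛[38;2;15;15;25m[48;2;35;35;50m🬰[38;2;15;15;25m[48;2;35;35;50m🬐[38;2;15;15;25m[48;2;35;35;50m🬰[38;2;15;15;25m[48;2;35;35;50m🬰[38;2;35;35;50m[48;2;15;15;25m🬛[38;2;15;15;25m[48;2;35;35;50m🬰[38;2;15;15;25m[48;2;35;35;50m🬐[38;2;15;15;25m[48;2;35;35;50m🬰[38;2;15;15;25m[48;2;35;35;50m🬰[0m
[38;2;15;15;25m[48;2;15;15;25m [38;2;15;15;25m[48;2;15;15;25m [38;2;35;35;50m[48;2;15;15;25m▌[38;2;15;15;25m[48;2;15;15;25m [38;2;15;15;25m[48;2;35;35;50m▌[38;2;15;15;25m[48;2;15;15;25m [38;2;15;15;25m[48;2;15;15;25m [38;2;35;35;50m[48;2;15;15;25m▌[38;2;15;15;25m[48;2;15;15;25m [38;2;15;15;25m[48;2;35;35;50m▌[38;2;15;15;25m[48;2;15;15;25m [38;2;15;15;25m[48;2;15;15;25m [0m
</frame>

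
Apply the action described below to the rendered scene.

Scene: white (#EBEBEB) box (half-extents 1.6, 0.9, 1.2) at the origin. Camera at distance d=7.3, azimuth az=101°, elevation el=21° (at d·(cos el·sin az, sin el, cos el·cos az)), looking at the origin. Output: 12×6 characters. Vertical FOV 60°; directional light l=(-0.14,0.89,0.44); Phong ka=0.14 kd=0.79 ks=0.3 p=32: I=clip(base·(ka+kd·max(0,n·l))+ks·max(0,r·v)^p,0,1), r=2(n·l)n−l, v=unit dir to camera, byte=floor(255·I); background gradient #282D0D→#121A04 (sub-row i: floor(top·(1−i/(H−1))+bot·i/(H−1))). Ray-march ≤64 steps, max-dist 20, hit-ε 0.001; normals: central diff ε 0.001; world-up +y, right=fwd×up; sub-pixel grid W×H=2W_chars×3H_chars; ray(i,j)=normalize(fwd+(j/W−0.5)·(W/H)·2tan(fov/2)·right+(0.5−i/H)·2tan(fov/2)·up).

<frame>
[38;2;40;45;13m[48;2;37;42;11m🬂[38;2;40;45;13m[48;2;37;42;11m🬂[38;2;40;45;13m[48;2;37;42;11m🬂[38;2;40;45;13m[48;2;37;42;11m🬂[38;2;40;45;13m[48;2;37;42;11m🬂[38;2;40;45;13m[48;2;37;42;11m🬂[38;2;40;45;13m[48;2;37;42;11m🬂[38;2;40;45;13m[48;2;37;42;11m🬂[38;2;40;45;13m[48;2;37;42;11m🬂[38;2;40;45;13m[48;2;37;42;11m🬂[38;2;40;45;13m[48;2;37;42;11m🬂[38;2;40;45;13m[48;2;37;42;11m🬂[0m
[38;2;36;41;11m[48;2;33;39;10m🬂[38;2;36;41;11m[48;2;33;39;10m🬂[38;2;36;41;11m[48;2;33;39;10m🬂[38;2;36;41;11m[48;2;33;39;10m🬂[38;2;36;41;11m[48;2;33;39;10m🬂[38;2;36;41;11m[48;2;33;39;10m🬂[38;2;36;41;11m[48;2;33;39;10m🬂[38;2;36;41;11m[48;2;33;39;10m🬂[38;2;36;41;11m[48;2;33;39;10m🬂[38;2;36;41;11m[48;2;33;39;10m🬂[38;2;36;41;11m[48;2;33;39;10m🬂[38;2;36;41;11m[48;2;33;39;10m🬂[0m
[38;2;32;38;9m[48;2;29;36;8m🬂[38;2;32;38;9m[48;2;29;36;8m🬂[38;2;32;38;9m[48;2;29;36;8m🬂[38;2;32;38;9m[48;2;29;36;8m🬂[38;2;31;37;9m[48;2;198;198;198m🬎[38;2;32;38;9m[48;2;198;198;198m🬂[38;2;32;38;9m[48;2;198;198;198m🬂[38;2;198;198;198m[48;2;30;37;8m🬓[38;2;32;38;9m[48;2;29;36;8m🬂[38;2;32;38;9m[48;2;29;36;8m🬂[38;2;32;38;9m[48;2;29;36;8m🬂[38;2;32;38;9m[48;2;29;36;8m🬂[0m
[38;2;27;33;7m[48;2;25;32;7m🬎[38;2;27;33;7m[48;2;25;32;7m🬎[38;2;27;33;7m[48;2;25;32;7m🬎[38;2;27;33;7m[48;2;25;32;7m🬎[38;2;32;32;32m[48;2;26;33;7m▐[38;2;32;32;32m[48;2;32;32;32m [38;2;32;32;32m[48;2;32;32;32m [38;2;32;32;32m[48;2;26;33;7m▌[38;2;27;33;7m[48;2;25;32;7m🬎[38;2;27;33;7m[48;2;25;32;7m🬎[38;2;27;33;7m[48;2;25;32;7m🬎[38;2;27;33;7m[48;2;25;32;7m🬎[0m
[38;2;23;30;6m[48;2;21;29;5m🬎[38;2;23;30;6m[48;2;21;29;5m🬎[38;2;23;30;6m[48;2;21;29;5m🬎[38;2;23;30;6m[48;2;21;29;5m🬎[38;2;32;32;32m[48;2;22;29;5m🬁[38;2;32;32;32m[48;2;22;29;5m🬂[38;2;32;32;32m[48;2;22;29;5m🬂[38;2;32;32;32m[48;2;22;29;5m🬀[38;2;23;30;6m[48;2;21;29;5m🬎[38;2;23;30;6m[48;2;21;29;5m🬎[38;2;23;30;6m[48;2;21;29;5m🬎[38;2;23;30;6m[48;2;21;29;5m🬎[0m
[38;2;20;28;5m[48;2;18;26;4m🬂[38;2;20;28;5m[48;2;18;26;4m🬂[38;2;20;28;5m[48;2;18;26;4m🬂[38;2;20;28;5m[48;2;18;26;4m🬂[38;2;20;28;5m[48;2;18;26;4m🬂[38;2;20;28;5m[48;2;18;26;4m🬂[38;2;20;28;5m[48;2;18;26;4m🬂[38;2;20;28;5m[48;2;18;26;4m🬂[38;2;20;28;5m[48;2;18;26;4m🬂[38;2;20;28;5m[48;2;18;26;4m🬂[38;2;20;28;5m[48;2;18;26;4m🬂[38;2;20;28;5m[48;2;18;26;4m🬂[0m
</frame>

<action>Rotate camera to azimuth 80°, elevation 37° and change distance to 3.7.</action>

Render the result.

<frame>
[38;2;40;45;13m[48;2;37;42;11m🬂[38;2;40;45;13m[48;2;37;42;11m🬂[38;2;40;45;13m[48;2;37;42;11m🬂[38;2;40;45;13m[48;2;37;42;11m🬂[38;2;40;45;13m[48;2;37;42;11m🬂[38;2;40;45;13m[48;2;37;42;11m🬂[38;2;40;45;13m[48;2;37;42;11m🬂[38;2;40;45;13m[48;2;37;42;11m🬂[38;2;40;45;13m[48;2;37;42;11m🬂[38;2;40;45;13m[48;2;37;42;11m🬂[38;2;40;45;13m[48;2;37;42;11m🬂[38;2;40;45;13m[48;2;37;42;11m🬂[0m
[38;2;36;41;11m[48;2;33;39;10m🬂[38;2;36;41;11m[48;2;33;39;10m🬂[38;2;36;41;11m[48;2;33;39;10m🬂[38;2;198;198;198m[48;2;34;40;10m🬦[38;2;36;41;11m[48;2;198;198;198m🬂[38;2;36;41;11m[48;2;198;198;198m🬂[38;2;36;41;11m[48;2;198;198;198m🬂[38;2;198;198;198m[48;2;198;198;198m [38;2;198;198;198m[48;2;35;40;10m🬱[38;2;36;41;11m[48;2;33;39;10m🬂[38;2;36;41;11m[48;2;33;39;10m🬂[38;2;36;41;11m[48;2;33;39;10m🬂[0m
[38;2;32;38;9m[48;2;29;36;8m🬂[38;2;32;38;9m[48;2;29;36;8m🬂[38;2;32;38;9m[48;2;29;36;8m🬂[38;2;198;198;198m[48;2;198;198;198m [38;2;198;198;198m[48;2;198;198;198m [38;2;198;198;198m[48;2;198;198;198m [38;2;198;198;198m[48;2;198;198;198m [38;2;198;198;198m[48;2;198;198;198m [38;2;198;198;198m[48;2;198;198;198m [38;2;198;198;198m[48;2;32;38;9m🬺[38;2;198;198;198m[48;2;30;37;8m🬏[38;2;32;38;9m[48;2;29;36;8m🬂[0m
[38;2;27;33;7m[48;2;25;32;7m🬎[38;2;27;33;7m[48;2;25;32;7m🬎[38;2;198;198;198m[48;2;26;33;7m▐[38;2;198;198;198m[48;2;198;198;198m [38;2;198;198;198m[48;2;198;198;198m [38;2;198;198;198m[48;2;198;198;198m [38;2;198;198;198m[48;2;198;198;198m [38;2;198;198;198m[48;2;32;32;32m🬎[38;2;198;198;198m[48;2;32;32;32m🬎[38;2;198;198;198m[48;2;32;32;32m🬎[38;2;198;198;198m[48;2;32;32;32m🬎[38;2;198;198;198m[48;2;28;32;17m🬀[0m
[38;2;23;30;6m[48;2;21;29;5m🬎[38;2;23;30;6m[48;2;21;29;5m🬎[38;2;198;198;198m[48;2;27;30;18m🬂[38;2;32;32;32m[48;2;32;32;32m [38;2;32;32;32m[48;2;32;32;32m [38;2;32;32;32m[48;2;32;32;32m [38;2;32;32;32m[48;2;32;32;32m [38;2;32;32;32m[48;2;32;32;32m [38;2;32;32;32m[48;2;32;32;32m [38;2;32;32;32m[48;2;32;32;32m [38;2;32;32;32m[48;2;21;29;5m🬝[38;2;23;30;6m[48;2;21;29;5m🬎[0m
[38;2;20;28;5m[48;2;18;26;4m🬂[38;2;20;28;5m[48;2;18;26;4m🬂[38;2;20;28;5m[48;2;18;26;4m🬂[38;2;32;32;32m[48;2;18;26;4m🬬[38;2;32;32;32m[48;2;32;32;32m [38;2;32;32;32m[48;2;32;32;32m [38;2;32;32;32m[48;2;32;32;32m [38;2;32;32;32m[48;2;32;32;32m [38;2;32;32;32m[48;2;32;32;32m [38;2;32;32;32m[48;2;18;26;4m🬎[38;2;32;32;32m[48;2;18;26;4m🬀[38;2;20;28;5m[48;2;18;26;4m🬂[0m
</frame>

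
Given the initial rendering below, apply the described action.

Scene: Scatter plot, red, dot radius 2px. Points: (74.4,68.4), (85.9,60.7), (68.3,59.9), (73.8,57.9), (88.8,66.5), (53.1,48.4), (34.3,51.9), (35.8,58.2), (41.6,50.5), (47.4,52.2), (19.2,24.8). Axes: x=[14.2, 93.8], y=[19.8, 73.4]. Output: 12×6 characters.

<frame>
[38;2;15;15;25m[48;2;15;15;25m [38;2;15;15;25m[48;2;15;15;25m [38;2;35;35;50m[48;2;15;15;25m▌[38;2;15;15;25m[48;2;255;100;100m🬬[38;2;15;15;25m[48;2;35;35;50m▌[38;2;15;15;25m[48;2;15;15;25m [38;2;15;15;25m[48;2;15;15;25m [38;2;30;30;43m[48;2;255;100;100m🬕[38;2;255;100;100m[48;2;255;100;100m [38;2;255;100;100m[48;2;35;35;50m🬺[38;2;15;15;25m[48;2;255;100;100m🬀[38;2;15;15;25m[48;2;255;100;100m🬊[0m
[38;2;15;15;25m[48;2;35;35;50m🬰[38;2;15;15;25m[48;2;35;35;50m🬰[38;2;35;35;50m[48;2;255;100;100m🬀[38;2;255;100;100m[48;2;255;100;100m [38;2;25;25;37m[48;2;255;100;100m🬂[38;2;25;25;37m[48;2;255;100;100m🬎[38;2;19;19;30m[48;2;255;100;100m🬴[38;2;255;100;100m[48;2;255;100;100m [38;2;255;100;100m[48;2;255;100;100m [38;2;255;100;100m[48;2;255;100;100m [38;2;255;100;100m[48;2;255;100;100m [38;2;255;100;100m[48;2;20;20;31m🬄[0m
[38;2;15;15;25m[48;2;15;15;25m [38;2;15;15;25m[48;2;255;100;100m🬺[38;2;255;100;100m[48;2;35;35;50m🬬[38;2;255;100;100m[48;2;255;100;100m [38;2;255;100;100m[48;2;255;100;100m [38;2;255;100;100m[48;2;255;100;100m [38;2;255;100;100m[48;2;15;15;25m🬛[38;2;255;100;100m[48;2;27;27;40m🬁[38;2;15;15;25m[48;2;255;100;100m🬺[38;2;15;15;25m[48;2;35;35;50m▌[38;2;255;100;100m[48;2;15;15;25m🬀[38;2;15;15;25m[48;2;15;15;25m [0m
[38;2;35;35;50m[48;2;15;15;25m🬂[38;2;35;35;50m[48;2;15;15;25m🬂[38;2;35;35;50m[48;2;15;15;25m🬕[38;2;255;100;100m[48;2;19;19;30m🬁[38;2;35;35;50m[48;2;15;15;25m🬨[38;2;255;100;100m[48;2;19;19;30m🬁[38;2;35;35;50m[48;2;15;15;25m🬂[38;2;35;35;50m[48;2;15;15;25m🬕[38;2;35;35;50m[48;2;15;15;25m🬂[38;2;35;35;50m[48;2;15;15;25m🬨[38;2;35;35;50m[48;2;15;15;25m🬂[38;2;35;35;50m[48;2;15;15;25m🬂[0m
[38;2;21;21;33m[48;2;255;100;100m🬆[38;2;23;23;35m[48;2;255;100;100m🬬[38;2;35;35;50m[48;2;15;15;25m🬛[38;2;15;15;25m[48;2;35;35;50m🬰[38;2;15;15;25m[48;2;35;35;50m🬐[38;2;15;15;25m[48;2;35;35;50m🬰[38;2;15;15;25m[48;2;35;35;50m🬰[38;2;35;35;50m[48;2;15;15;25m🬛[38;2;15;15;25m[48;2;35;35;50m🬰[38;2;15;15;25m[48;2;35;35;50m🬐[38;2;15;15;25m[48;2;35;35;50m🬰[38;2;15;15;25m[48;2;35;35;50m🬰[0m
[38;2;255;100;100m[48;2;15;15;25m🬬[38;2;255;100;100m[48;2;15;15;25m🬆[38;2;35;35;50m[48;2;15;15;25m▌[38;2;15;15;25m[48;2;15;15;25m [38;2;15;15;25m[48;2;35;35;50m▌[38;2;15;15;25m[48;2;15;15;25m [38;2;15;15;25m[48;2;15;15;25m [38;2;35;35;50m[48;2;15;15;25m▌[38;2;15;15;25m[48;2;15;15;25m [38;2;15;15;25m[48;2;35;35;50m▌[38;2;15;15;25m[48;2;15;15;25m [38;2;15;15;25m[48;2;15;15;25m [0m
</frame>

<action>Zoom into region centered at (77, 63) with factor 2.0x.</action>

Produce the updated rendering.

<frame>
[38;2;15;15;25m[48;2;15;15;25m [38;2;15;15;25m[48;2;15;15;25m [38;2;35;35;50m[48;2;15;15;25m▌[38;2;15;15;25m[48;2;15;15;25m [38;2;15;15;25m[48;2;35;35;50m▌[38;2;15;15;25m[48;2;15;15;25m [38;2;15;15;25m[48;2;15;15;25m [38;2;35;35;50m[48;2;15;15;25m▌[38;2;15;15;25m[48;2;15;15;25m [38;2;15;15;25m[48;2;35;35;50m▌[38;2;15;15;25m[48;2;15;15;25m [38;2;15;15;25m[48;2;15;15;25m [0m
[38;2;15;15;25m[48;2;35;35;50m🬰[38;2;15;15;25m[48;2;35;35;50m🬰[38;2;35;35;50m[48;2;15;15;25m🬛[38;2;23;23;35m[48;2;255;100;100m🬝[38;2;15;15;25m[48;2;255;100;100m🬀[38;2;21;21;33m[48;2;255;100;100m🬊[38;2;15;15;25m[48;2;35;35;50m🬰[38;2;35;35;50m[48;2;15;15;25m🬛[38;2;23;23;35m[48;2;255;100;100m🬝[38;2;28;28;41m[48;2;255;100;100m🬊[38;2;15;15;25m[48;2;35;35;50m🬰[38;2;15;15;25m[48;2;35;35;50m🬰[0m
[38;2;15;15;25m[48;2;15;15;25m [38;2;15;15;25m[48;2;15;15;25m [38;2;35;35;50m[48;2;15;15;25m▌[38;2;15;15;25m[48;2;255;100;100m🬬[38;2;255;100;100m[48;2;21;21;33m🬊[38;2;255;100;100m[48;2;15;15;25m🬀[38;2;15;15;25m[48;2;15;15;25m [38;2;27;27;40m[48;2;255;100;100m🬝[38;2;255;100;100m[48;2;255;100;100m [38;2;255;100;100m[48;2;35;35;50m🬝[38;2;255;100;100m[48;2;15;15;25m🬀[38;2;15;15;25m[48;2;15;15;25m [0m
[38;2;35;35;50m[48;2;15;15;25m🬂[38;2;35;35;50m[48;2;15;15;25m🬂[38;2;35;35;50m[48;2;255;100;100m🬐[38;2;255;100;100m[48;2;255;100;100m [38;2;35;35;50m[48;2;255;100;100m🬀[38;2;255;100;100m[48;2;28;28;41m🬱[38;2;35;35;50m[48;2;15;15;25m🬂[38;2;255;100;100m[48;2;28;28;41m🬊[38;2;255;100;100m[48;2;15;15;25m🬝[38;2;255;100;100m[48;2;27;27;40m🬀[38;2;35;35;50m[48;2;15;15;25m🬂[38;2;35;35;50m[48;2;15;15;25m🬂[0m
[38;2;15;15;25m[48;2;35;35;50m🬰[38;2;15;15;25m[48;2;35;35;50m🬰[38;2;35;35;50m[48;2;15;15;25m🬛[38;2;255;100;100m[48;2;23;23;35m🬀[38;2;255;100;100m[48;2;28;28;41m🬊[38;2;255;100;100m[48;2;23;23;35m🬀[38;2;15;15;25m[48;2;35;35;50m🬰[38;2;35;35;50m[48;2;15;15;25m🬛[38;2;15;15;25m[48;2;35;35;50m🬰[38;2;15;15;25m[48;2;35;35;50m🬐[38;2;15;15;25m[48;2;35;35;50m🬰[38;2;15;15;25m[48;2;35;35;50m🬰[0m
[38;2;15;15;25m[48;2;15;15;25m [38;2;15;15;25m[48;2;15;15;25m [38;2;35;35;50m[48;2;15;15;25m▌[38;2;15;15;25m[48;2;15;15;25m [38;2;15;15;25m[48;2;35;35;50m▌[38;2;15;15;25m[48;2;15;15;25m [38;2;15;15;25m[48;2;15;15;25m [38;2;35;35;50m[48;2;15;15;25m▌[38;2;15;15;25m[48;2;15;15;25m [38;2;15;15;25m[48;2;35;35;50m▌[38;2;15;15;25m[48;2;15;15;25m [38;2;15;15;25m[48;2;15;15;25m [0m
</frame>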